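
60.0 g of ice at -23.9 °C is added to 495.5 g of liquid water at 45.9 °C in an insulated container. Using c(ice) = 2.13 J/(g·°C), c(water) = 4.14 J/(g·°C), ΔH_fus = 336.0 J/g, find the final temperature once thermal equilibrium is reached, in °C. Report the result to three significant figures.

Heat to bring ice to 0 °C and melt it: q₁ = 60.0×2.13×23.9 + 60.0×336.0 = 23214 J
Heat the water can supply cooling to 0 °C: 495.5×4.14×45.9 = 94157.9 J > q₁, so all ice melts.
Energy balance: 495.5×4.14×(45.9 − T) = 23214 + 60.0×4.14×(T − 0)
2051.37(45.9 − T) = 23214 + 248.4 T
94157.9 − 23214 = 2299.77 T
T = 70943.9 / 2299.77 = 30.848 °C

T_f = 30.8 °C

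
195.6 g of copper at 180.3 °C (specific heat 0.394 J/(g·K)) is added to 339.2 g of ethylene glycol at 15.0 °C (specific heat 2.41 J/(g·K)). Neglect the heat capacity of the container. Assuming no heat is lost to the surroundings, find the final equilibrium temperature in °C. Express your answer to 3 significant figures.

T_f = 29.2 °C

Heat lost by copper = heat gained by ethylene glycol.
(195.6)(0.394)(180.3 − T) = (339.2)(2.41)(T − 15.0)
77.0664 (180.3 − T) = 817.472 (T − 15.0)
13895 − 77.0664 T = 817.472 T − 12262
26157 = 894.5384 T
T = 29.24 °C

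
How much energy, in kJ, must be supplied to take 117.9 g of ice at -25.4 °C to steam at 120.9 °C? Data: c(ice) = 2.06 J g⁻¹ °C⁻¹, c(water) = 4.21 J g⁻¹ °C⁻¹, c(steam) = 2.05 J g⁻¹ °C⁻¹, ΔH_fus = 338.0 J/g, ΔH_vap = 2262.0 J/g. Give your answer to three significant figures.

q1 (heat ice -25.4→0.0 °C): 117.9 × 2.06 × 25.4 = 6169 J
q2 (melt at 0 °C): 117.9 × 338.0 = 39850 J
q3 (heat water 0.0→100.0 °C): 117.9 × 4.21 × 100.0 = 49636 J
q4 (vaporize at 100 °C): 117.9 × 2262.0 = 266690 J
q5 (heat steam 100.0→120.9 °C): 117.9 × 2.05 × 20.9 = 5051 J
Total: 6169 + 39850 + 49636 + 266690 + 5051 = 367396 J = 367 kJ

q = 367 kJ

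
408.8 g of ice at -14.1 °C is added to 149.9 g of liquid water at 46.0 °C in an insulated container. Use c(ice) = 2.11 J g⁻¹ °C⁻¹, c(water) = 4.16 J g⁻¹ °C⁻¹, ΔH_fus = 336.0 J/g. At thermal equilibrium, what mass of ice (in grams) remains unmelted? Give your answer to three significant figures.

m_ice remaining = 360 g

Heat to warm all ice to 0 °C: 408.8×2.11×14.1 = 12162 J
Heat released by water cooling to 0 °C: 149.9×4.16×46.0 = 28685 J
28685 J < 12162 + 408.8×336.0 = 149518.8 J, so not all ice melts; final T = 0 °C.
Heat left for melting: 28685 − 12162 = 16523 J
Mass melted = 16523 / 336.0 = 49.18 g
Ice remaining = 408.8 − 49.18 = 359.62 g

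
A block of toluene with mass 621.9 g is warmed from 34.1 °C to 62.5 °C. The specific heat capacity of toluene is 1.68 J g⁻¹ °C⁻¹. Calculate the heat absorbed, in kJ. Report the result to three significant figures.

q = m c ΔT = 621.9 × 1.68 × (62.5 − 34.1)
q = 621.9 × 1.68 × 28.4 = 29670 J = 29.7 kJ

q = 29.7 kJ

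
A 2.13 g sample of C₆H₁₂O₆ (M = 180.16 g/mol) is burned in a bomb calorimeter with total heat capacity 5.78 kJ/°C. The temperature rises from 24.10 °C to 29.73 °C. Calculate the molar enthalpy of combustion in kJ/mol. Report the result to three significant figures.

ΔH = -2750 kJ/mol

ΔT = 29.73 − 24.10 = 5.63 °C
q_cal = C_cal × ΔT = 5.78 × 5.63 = 32.5414 kJ
n = 2.13 / 180.16 = 0.01182 mol
q_rxn = −q_cal = -32.5414 kJ
ΔH = -32.5414 / 0.01182 = -2753 kJ/mol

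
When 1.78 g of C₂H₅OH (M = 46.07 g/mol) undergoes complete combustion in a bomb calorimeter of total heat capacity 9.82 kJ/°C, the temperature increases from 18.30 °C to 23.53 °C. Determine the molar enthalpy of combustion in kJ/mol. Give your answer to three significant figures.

ΔH = -1330 kJ/mol

ΔT = 23.53 − 18.30 = 5.23 °C
q_cal = C_cal × ΔT = 9.82 × 5.23 = 51.3586 kJ
n = 1.78 / 46.07 = 0.03864 mol
q_rxn = −q_cal = -51.3586 kJ
ΔH = -51.3586 / 0.03864 = -1329 kJ/mol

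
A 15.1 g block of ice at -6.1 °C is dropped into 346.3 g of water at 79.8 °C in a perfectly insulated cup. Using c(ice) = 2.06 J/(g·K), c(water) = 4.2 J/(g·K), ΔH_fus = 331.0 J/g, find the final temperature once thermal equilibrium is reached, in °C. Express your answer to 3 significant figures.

T_f = 73.0 °C

Heat to bring ice to 0 °C and melt it: q₁ = 15.1×2.06×6.1 + 15.1×331.0 = 5187.8 J
Heat the water can supply cooling to 0 °C: 346.3×4.2×79.8 = 116066 J > q₁, so all ice melts.
Energy balance: 346.3×4.2×(79.8 − T) = 5187.8 + 15.1×4.2×(T − 0)
1454.46(79.8 − T) = 5187.8 + 63.42 T
116066 − 5187.8 = 1517.88 T
T = 110878.2 / 1517.88 = 73.048 °C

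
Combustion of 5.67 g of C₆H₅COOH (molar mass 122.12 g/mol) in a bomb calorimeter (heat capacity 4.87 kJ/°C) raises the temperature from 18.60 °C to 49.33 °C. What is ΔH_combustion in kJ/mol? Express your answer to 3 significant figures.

ΔH = -3220 kJ/mol

ΔT = 49.33 − 18.60 = 30.73 °C
q_cal = C_cal × ΔT = 4.87 × 30.73 = 149.6551 kJ
n = 5.67 / 122.12 = 0.04643 mol
q_rxn = −q_cal = -149.6551 kJ
ΔH = -149.6551 / 0.04643 = -3223 kJ/mol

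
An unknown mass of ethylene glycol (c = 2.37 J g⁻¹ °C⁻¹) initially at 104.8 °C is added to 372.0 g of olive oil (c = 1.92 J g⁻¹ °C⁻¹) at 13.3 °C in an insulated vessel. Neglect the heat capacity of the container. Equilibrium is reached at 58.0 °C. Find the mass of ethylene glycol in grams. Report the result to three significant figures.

q_gained = (372.0 × 1.92) × (58.0 − 13.3) = 31930 J
q_lost = m × 2.37 × (104.8 − 58.0) = 110.916 m
m = 31930 / 110.916 = 288 g

m = 288 g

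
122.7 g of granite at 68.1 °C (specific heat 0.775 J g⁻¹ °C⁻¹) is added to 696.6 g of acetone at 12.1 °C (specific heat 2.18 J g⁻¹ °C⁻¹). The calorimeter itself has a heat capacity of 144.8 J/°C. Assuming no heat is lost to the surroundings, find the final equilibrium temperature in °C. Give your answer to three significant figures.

T_f = 15.1 °C

Heat lost by granite = heat gained by acetone + calorimeter.
(122.7)(0.775)(68.1 − T) = [(696.6)(2.18) + 144.8](T − 12.1)
95.0925 (68.1 − T) = 1663.388 (T − 12.1)
6475.8 − 95.0925 T = 1663.388 T − 20127
26602.8 = 1758.4805 T
T = 15.13 °C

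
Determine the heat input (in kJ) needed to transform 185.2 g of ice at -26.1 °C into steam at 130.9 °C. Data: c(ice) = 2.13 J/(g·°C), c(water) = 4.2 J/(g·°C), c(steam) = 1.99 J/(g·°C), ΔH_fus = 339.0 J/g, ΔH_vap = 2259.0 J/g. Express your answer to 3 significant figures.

q1 (heat ice -26.1→0.0 °C): 185.2 × 2.13 × 26.1 = 10296 J
q2 (melt at 0 °C): 185.2 × 339.0 = 62783 J
q3 (heat water 0.0→100.0 °C): 185.2 × 4.2 × 100.0 = 77784 J
q4 (vaporize at 100 °C): 185.2 × 2259.0 = 418367 J
q5 (heat steam 100.0→130.9 °C): 185.2 × 1.99 × 30.9 = 11388 J
Total: 10296 + 62783 + 77784 + 418367 + 11388 = 580618 J = 581 kJ

q = 581 kJ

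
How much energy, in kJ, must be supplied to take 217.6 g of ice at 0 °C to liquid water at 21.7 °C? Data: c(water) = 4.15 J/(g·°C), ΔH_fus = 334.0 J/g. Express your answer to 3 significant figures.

q = 92.3 kJ

q1 (melt at 0 °C): 217.6 × 334.0 = 72678 J
q2 (heat water 0.0→21.7 °C): 217.6 × 4.15 × 21.7 = 19596 J
Total: 72678 + 19596 = 92274 J = 92.3 kJ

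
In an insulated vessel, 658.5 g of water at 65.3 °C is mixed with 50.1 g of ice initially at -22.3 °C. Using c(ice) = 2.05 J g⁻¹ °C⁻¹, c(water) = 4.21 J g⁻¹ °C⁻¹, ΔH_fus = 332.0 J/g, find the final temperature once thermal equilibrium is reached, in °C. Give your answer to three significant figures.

Heat to bring ice to 0 °C and melt it: q₁ = 50.1×2.05×22.3 + 50.1×332.0 = 18924 J
Heat the water can supply cooling to 0 °C: 658.5×4.21×65.3 = 181030 J > q₁, so all ice melts.
Energy balance: 658.5×4.21×(65.3 − T) = 18924 + 50.1×4.21×(T − 0)
2772.285(65.3 − T) = 18924 + 210.921 T
181030 − 18924 = 2983.206 T
T = 162106 / 2983.206 = 54.34 °C

T_f = 54.3 °C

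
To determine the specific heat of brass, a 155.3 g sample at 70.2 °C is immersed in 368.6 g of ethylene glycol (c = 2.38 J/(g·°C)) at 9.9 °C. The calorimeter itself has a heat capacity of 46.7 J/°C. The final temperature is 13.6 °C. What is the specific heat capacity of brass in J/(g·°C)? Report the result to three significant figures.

q_gained = (368.6 × 2.38 + 46.7) × (13.6 − 9.9) = 3419 J
q_lost = 155.3 × c × (70.2 − 13.6) = 8789.98 c
Set equal: c = 3419 / 8789.98 = 0.389 J/(g·°C)

c = 0.389 J/(g·°C)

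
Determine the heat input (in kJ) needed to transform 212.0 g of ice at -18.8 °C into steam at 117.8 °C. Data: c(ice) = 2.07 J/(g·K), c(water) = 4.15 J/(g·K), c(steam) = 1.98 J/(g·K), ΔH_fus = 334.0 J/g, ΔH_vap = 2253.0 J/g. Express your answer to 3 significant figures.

q = 652 kJ

q1 (heat ice -18.8→0.0 °C): 212.0 × 2.07 × 18.8 = 8250 J
q2 (melt at 0 °C): 212.0 × 334.0 = 70808 J
q3 (heat water 0.0→100.0 °C): 212.0 × 4.15 × 100.0 = 87980 J
q4 (vaporize at 100 °C): 212.0 × 2253.0 = 477636 J
q5 (heat steam 100.0→117.8 °C): 212.0 × 1.98 × 17.8 = 7472 J
Total: 8250 + 70808 + 87980 + 477636 + 7472 = 652146 J = 652 kJ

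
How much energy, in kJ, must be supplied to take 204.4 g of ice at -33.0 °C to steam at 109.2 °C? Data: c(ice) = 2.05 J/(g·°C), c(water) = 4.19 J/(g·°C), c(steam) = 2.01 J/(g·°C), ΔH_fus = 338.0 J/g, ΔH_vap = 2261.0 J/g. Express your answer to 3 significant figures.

q = 634 kJ

q1 (heat ice -33.0→0.0 °C): 204.4 × 2.05 × 33.0 = 13828 J
q2 (melt at 0 °C): 204.4 × 338.0 = 69087 J
q3 (heat water 0.0→100.0 °C): 204.4 × 4.19 × 100.0 = 85644 J
q4 (vaporize at 100 °C): 204.4 × 2261.0 = 462148 J
q5 (heat steam 100.0→109.2 °C): 204.4 × 2.01 × 9.2 = 3780 J
Total: 13828 + 69087 + 85644 + 462148 + 3780 = 634487 J = 634 kJ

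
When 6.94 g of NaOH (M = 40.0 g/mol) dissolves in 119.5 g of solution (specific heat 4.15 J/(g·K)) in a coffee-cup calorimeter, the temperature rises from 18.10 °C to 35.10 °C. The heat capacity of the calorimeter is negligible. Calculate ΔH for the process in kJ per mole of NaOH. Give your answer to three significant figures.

ΔH = -48.6 kJ/mol

|ΔT| = |35.10 − 18.10| = 17.00 °C
|q_surr| = (119.5 × 4.15) × 17.00 = 495.925 × 17.00 = 8431 J
n(NaOH) = 6.94 / 40.0 = 0.1735 mol
Temperature rose, so q_rxn = −|q_surr| = -8.431 kJ
ΔH = q_rxn / n = -48.59 kJ/mol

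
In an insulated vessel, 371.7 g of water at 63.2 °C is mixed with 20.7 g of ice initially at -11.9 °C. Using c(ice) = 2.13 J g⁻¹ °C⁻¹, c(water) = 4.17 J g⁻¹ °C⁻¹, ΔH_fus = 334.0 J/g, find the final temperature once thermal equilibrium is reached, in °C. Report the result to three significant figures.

Heat to bring ice to 0 °C and melt it: q₁ = 20.7×2.13×11.9 + 20.7×334.0 = 7438.5 J
Heat the water can supply cooling to 0 °C: 371.7×4.17×63.2 = 97959.3 J > q₁, so all ice melts.
Energy balance: 371.7×4.17×(63.2 − T) = 7438.5 + 20.7×4.17×(T − 0)
1549.989(63.2 − T) = 7438.5 + 86.319 T
97959.3 − 7438.5 = 1636.308 T
T = 90520.8 / 1636.308 = 55.32 °C

T_f = 55.3 °C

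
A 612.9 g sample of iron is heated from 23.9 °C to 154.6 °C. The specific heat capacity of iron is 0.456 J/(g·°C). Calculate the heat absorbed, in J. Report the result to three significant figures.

q = 36500 J

q = m c ΔT = 612.9 × 0.456 × (154.6 − 23.9)
q = 612.9 × 0.456 × 130.7 = 36530 J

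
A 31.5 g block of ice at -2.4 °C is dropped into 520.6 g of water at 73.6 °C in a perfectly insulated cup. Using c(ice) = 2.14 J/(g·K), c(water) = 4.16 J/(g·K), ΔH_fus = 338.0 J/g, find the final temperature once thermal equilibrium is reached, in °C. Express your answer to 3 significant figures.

T_f = 64.7 °C

Heat to bring ice to 0 °C and melt it: q₁ = 31.5×2.14×2.4 + 31.5×338.0 = 10809 J
Heat the water can supply cooling to 0 °C: 520.6×4.16×73.6 = 159395 J > q₁, so all ice melts.
Energy balance: 520.6×4.16×(73.6 − T) = 10809 + 31.5×4.16×(T − 0)
2165.696(73.6 − T) = 10809 + 131.04 T
159395 − 10809 = 2296.736 T
T = 148586 / 2296.736 = 64.69 °C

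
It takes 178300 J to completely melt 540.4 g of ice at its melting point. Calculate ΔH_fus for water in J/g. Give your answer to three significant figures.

ΔH_fus = q / m = 178300 / 540.4 = 330 J/g

ΔH_fus = 330 J/g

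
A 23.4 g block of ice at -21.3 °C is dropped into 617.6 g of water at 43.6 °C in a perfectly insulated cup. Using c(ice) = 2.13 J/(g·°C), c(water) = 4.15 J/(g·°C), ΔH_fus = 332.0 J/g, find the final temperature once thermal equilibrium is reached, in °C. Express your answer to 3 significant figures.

T_f = 38.7 °C

Heat to bring ice to 0 °C and melt it: q₁ = 23.4×2.13×21.3 + 23.4×332.0 = 8830.4 J
Heat the water can supply cooling to 0 °C: 617.6×4.15×43.6 = 111749 J > q₁, so all ice melts.
Energy balance: 617.6×4.15×(43.6 − T) = 8830.4 + 23.4×4.15×(T − 0)
2563.04(43.6 − T) = 8830.4 + 97.11 T
111749 − 8830.4 = 2660.15 T
T = 102918.6 / 2660.15 = 38.69 °C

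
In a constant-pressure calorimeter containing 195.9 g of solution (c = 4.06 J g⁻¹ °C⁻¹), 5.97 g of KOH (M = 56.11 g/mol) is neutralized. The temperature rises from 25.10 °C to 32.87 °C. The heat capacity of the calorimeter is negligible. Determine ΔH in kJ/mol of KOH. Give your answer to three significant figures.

|ΔT| = |32.87 − 25.10| = 7.77 °C
|q_surr| = (195.9 × 4.06) × 7.77 = 795.354 × 7.77 = 6180 J
n(KOH) = 5.97 / 56.11 = 0.1064 mol
Temperature rose, so q_rxn = −|q_surr| = -6.180 kJ
ΔH = q_rxn / n = -58.08 kJ/mol

ΔH = -58.1 kJ/mol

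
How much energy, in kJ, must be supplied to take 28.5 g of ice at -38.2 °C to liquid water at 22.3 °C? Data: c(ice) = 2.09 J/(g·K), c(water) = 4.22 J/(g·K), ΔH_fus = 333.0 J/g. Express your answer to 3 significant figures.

q = 14.4 kJ

q1 (heat ice -38.2→0.0 °C): 28.5 × 2.09 × 38.2 = 2275 J
q2 (melt at 0 °C): 28.5 × 333.0 = 9491 J
q3 (heat water 0.0→22.3 °C): 28.5 × 4.22 × 22.3 = 2682 J
Total: 2275 + 9491 + 2682 = 14448 J = 14.4 kJ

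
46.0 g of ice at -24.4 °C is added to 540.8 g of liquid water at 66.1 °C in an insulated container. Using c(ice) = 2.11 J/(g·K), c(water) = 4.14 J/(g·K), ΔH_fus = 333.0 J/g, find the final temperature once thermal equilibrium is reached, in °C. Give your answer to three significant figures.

T_f = 53.6 °C

Heat to bring ice to 0 °C and melt it: q₁ = 46.0×2.11×24.4 + 46.0×333.0 = 17686 J
Heat the water can supply cooling to 0 °C: 540.8×4.14×66.1 = 147992 J > q₁, so all ice melts.
Energy balance: 540.8×4.14×(66.1 − T) = 17686 + 46.0×4.14×(T − 0)
2238.912(66.1 − T) = 17686 + 190.44 T
147992 − 17686 = 2429.352 T
T = 130306 / 2429.352 = 53.64 °C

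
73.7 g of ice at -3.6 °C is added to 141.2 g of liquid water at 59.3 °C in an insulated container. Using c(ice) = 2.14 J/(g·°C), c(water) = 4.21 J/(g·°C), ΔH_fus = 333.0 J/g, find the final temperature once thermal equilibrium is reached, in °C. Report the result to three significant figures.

Heat to bring ice to 0 °C and melt it: q₁ = 73.7×2.14×3.6 + 73.7×333.0 = 25110 J
Heat the water can supply cooling to 0 °C: 141.2×4.21×59.3 = 35251.0 J > q₁, so all ice melts.
Energy balance: 141.2×4.21×(59.3 − T) = 25110 + 73.7×4.21×(T − 0)
594.452(59.3 − T) = 25110 + 310.277 T
35251.0 − 25110 = 904.729 T
T = 10141.0 / 904.729 = 11.21 °C

T_f = 11.2 °C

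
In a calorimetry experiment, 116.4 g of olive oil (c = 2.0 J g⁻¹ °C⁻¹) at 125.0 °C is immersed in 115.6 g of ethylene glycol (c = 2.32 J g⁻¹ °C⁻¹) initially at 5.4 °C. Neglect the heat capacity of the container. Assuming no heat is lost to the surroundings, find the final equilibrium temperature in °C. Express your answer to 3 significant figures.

T_f = 61.0 °C

Heat lost by olive oil = heat gained by ethylene glycol.
(116.4)(2.0)(125.0 − T) = (115.6)(2.32)(T − 5.4)
232.8 (125.0 − T) = 268.192 (T − 5.4)
29100 − 232.8 T = 268.192 T − 1448.2
30548.2 = 500.992 T
T = 60.98 °C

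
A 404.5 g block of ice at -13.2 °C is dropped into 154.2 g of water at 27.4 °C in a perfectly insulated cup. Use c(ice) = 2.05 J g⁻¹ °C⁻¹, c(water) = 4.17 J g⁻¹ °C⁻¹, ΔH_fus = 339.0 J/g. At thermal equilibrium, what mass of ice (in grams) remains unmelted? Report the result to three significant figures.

Heat to warm all ice to 0 °C: 404.5×2.05×13.2 = 10946 J
Heat released by water cooling to 0 °C: 154.2×4.17×27.4 = 17619 J
17619 J < 10946 + 404.5×339.0 = 148071.5 J, so not all ice melts; final T = 0 °C.
Heat left for melting: 17619 − 10946 = 6673 J
Mass melted = 6673 / 339.0 = 19.68 g
Ice remaining = 404.5 − 19.68 = 384.82 g

m_ice remaining = 385 g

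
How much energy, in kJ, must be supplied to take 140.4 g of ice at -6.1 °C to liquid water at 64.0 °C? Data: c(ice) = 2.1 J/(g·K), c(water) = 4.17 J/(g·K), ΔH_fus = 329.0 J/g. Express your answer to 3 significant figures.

q = 85.5 kJ

q1 (heat ice -6.1→0.0 °C): 140.4 × 2.1 × 6.1 = 1799 J
q2 (melt at 0 °C): 140.4 × 329.0 = 46192 J
q3 (heat water 0.0→64.0 °C): 140.4 × 4.17 × 64.0 = 37470 J
Total: 1799 + 46192 + 37470 = 85461 J = 85.5 kJ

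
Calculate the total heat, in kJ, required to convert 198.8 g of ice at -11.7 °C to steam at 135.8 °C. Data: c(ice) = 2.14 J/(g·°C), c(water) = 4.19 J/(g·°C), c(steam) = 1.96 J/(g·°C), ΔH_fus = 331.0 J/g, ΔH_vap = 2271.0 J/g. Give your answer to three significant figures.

q = 620 kJ

q1 (heat ice -11.7→0.0 °C): 198.8 × 2.14 × 11.7 = 4978 J
q2 (melt at 0 °C): 198.8 × 331.0 = 65803 J
q3 (heat water 0.0→100.0 °C): 198.8 × 4.19 × 100.0 = 83297 J
q4 (vaporize at 100 °C): 198.8 × 2271.0 = 451475 J
q5 (heat steam 100.0→135.8 °C): 198.8 × 1.96 × 35.8 = 13949 J
Total: 4978 + 65803 + 83297 + 451475 + 13949 = 619502 J = 620 kJ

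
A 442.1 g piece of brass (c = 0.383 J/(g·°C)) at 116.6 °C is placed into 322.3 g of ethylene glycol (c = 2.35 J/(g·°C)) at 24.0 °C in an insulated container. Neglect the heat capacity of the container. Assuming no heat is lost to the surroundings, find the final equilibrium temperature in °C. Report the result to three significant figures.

T_f = 40.9 °C

Heat lost by brass = heat gained by ethylene glycol.
(442.1)(0.383)(116.6 − T) = (322.3)(2.35)(T − 24.0)
169.3243 (116.6 − T) = 757.405 (T − 24.0)
19743 − 169.3243 T = 757.405 T − 18178
37921 = 926.7293 T
T = 40.92 °C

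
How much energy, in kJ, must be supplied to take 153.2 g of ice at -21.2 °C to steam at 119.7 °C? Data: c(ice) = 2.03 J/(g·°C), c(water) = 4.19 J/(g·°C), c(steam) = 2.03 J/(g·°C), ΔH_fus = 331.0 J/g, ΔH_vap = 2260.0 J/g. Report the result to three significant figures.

q1 (heat ice -21.2→0.0 °C): 153.2 × 2.03 × 21.2 = 6593 J
q2 (melt at 0 °C): 153.2 × 331.0 = 50709 J
q3 (heat water 0.0→100.0 °C): 153.2 × 4.19 × 100.0 = 64191 J
q4 (vaporize at 100 °C): 153.2 × 2260.0 = 346232 J
q5 (heat steam 100.0→119.7 °C): 153.2 × 2.03 × 19.7 = 6127 J
Total: 6593 + 50709 + 64191 + 346232 + 6127 = 473852 J = 474 kJ

q = 474 kJ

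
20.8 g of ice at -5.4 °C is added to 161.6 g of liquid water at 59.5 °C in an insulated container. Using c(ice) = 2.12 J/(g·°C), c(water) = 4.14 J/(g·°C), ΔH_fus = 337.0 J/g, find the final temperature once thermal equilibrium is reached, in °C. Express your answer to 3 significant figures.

Heat to bring ice to 0 °C and melt it: q₁ = 20.8×2.12×5.4 + 20.8×337.0 = 7247.7 J
Heat the water can supply cooling to 0 °C: 161.6×4.14×59.5 = 39806.9 J > q₁, so all ice melts.
Energy balance: 161.6×4.14×(59.5 − T) = 7247.7 + 20.8×4.14×(T − 0)
669.024(59.5 − T) = 7247.7 + 86.112 T
39806.9 − 7247.7 = 755.136 T
T = 32559.2 / 755.136 = 43.12 °C

T_f = 43.1 °C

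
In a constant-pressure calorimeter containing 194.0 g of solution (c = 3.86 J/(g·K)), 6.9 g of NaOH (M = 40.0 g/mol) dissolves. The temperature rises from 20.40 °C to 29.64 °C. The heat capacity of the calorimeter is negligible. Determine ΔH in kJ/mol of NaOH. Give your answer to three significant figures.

ΔH = -40.1 kJ/mol

|ΔT| = |29.64 − 20.40| = 9.24 °C
|q_surr| = (194.0 × 3.86) × 9.24 = 748.84 × 9.24 = 6919 J
n(NaOH) = 6.9 / 40.0 = 0.1725 mol
Temperature rose, so q_rxn = −|q_surr| = -6.919 kJ
ΔH = q_rxn / n = -40.11 kJ/mol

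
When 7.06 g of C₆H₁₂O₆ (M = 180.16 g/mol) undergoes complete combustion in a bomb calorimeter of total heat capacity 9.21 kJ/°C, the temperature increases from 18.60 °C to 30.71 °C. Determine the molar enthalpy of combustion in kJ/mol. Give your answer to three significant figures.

ΔT = 30.71 − 18.60 = 12.11 °C
q_cal = C_cal × ΔT = 9.21 × 12.11 = 111.5331 kJ
n = 7.06 / 180.16 = 0.03919 mol
q_rxn = −q_cal = -111.5331 kJ
ΔH = -111.5331 / 0.03919 = -2846 kJ/mol

ΔH = -2850 kJ/mol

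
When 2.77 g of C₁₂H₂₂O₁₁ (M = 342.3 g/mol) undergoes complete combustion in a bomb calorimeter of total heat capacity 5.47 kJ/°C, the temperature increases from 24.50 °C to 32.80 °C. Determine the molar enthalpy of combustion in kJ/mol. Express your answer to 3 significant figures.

ΔH = -5610 kJ/mol

ΔT = 32.80 − 24.50 = 8.30 °C
q_cal = C_cal × ΔT = 5.47 × 8.30 = 45.401 kJ
n = 2.77 / 342.3 = 0.008092 mol
q_rxn = −q_cal = -45.401 kJ
ΔH = -45.401 / 0.008092 = -5611 kJ/mol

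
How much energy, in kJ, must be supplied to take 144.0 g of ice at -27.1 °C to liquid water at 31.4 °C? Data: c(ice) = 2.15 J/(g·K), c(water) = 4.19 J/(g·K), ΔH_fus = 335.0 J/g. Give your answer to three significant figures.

q1 (heat ice -27.1→0.0 °C): 144.0 × 2.15 × 27.1 = 8390 J
q2 (melt at 0 °C): 144.0 × 335.0 = 48240 J
q3 (heat water 0.0→31.4 °C): 144.0 × 4.19 × 31.4 = 18946 J
Total: 8390 + 48240 + 18946 = 75576 J = 75.6 kJ

q = 75.6 kJ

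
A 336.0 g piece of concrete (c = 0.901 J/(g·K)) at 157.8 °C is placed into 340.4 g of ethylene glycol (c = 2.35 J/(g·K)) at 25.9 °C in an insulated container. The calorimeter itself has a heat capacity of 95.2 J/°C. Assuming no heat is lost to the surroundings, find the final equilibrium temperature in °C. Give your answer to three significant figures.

T_f = 59.2 °C

Heat lost by concrete = heat gained by ethylene glycol + calorimeter.
(336.0)(0.901)(157.8 − T) = [(340.4)(2.35) + 95.2](T − 25.9)
302.736 (157.8 − T) = 895.14 (T − 25.9)
47772 − 302.736 T = 895.14 T − 23184
70956 = 1197.876 T
T = 59.23 °C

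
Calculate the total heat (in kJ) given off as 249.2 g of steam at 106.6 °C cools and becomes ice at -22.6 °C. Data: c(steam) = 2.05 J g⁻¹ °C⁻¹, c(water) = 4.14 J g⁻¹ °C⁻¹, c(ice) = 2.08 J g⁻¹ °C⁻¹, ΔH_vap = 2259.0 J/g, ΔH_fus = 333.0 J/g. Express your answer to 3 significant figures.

q1 (cool steam 106.6→100 °C): 249.2 × 2.05 × 6.6 = 3372 J
q2 (condense at 100 °C): 249.2 × 2259.0 = 562943 J
q3 (cool water 100→0 °C): 249.2 × 4.14 × 100.0 = 103169 J
q4 (freeze at 0 °C): 249.2 × 333.0 = 82984 J
q5 (cool ice 0→-22.6 °C): 249.2 × 2.08 × 22.6 = 11714 J
Total: 3372 + 562943 + 103169 + 82984 + 11714 = 764182 J = 764 kJ

q = 764 kJ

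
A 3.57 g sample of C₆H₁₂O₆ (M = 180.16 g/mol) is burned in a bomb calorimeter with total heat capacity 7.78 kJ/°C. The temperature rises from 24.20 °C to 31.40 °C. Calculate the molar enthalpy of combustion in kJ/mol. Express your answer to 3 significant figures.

ΔT = 31.40 − 24.20 = 7.20 °C
q_cal = C_cal × ΔT = 7.78 × 7.20 = 56.016 kJ
n = 3.57 / 180.16 = 0.01982 mol
q_rxn = −q_cal = -56.016 kJ
ΔH = -56.016 / 0.01982 = -2826 kJ/mol

ΔH = -2830 kJ/mol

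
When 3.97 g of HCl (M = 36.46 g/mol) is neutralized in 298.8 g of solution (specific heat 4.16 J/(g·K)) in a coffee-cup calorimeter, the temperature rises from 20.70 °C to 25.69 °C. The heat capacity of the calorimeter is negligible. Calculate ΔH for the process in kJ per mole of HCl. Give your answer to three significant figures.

|ΔT| = |25.69 − 20.70| = 4.99 °C
|q_surr| = (298.8 × 4.16) × 4.99 = 1243.008 × 4.99 = 6203 J
n(HCl) = 3.97 / 36.46 = 0.1089 mol
Temperature rose, so q_rxn = −|q_surr| = -6.203 kJ
ΔH = q_rxn / n = -56.96 kJ/mol

ΔH = -57.0 kJ/mol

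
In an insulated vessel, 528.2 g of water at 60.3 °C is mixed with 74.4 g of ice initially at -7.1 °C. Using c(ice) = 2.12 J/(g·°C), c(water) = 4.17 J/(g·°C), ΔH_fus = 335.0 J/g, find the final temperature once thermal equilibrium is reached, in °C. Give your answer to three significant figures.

Heat to bring ice to 0 °C and melt it: q₁ = 74.4×2.12×7.1 + 74.4×335.0 = 26044 J
Heat the water can supply cooling to 0 °C: 528.2×4.17×60.3 = 132816 J > q₁, so all ice melts.
Energy balance: 528.2×4.17×(60.3 − T) = 26044 + 74.4×4.17×(T − 0)
2202.594(60.3 − T) = 26044 + 310.248 T
132816 − 26044 = 2512.842 T
T = 106772 / 2512.842 = 42.49 °C

T_f = 42.5 °C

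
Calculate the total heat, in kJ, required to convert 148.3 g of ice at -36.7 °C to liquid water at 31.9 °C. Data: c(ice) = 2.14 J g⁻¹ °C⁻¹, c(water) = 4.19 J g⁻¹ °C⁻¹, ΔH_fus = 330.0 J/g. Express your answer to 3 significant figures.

q = 80.4 kJ

q1 (heat ice -36.7→0.0 °C): 148.3 × 2.14 × 36.7 = 11647 J
q2 (melt at 0 °C): 148.3 × 330.0 = 48939 J
q3 (heat water 0.0→31.9 °C): 148.3 × 4.19 × 31.9 = 19822 J
Total: 11647 + 48939 + 19822 = 80408 J = 80.4 kJ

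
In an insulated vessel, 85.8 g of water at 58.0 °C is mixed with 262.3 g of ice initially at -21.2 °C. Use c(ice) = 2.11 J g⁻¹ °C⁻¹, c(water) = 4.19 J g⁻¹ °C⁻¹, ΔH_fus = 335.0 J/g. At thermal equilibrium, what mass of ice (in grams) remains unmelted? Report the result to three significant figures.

m_ice remaining = 235 g

Heat to warm all ice to 0 °C: 262.3×2.11×21.2 = 11733 J
Heat released by water cooling to 0 °C: 85.8×4.19×58.0 = 20851 J
20851 J < 11733 + 262.3×335.0 = 99603.5 J, so not all ice melts; final T = 0 °C.
Heat left for melting: 20851 − 11733 = 9118 J
Mass melted = 9118 / 335.0 = 27.22 g
Ice remaining = 262.3 − 27.22 = 235.08 g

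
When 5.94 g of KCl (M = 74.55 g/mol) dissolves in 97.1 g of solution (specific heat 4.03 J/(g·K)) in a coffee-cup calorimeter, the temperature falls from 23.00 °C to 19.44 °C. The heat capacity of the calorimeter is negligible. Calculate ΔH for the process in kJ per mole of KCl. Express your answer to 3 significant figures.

|ΔT| = |19.44 − 23.00| = 3.56 °C
|q_surr| = (97.1 × 4.03) × 3.56 = 391.313 × 3.56 = 1393 J
n(KCl) = 5.94 / 74.55 = 0.07968 mol
Temperature fell, so q_rxn = +|q_surr| = 1.393 kJ
ΔH = q_rxn / n = 17.48 kJ/mol

ΔH = 17.5 kJ/mol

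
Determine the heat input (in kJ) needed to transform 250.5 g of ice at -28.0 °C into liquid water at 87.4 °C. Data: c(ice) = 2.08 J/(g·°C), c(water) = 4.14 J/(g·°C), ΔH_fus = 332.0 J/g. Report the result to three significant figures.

q = 188 kJ

q1 (heat ice -28.0→0.0 °C): 250.5 × 2.08 × 28.0 = 14589 J
q2 (melt at 0 °C): 250.5 × 332.0 = 83166 J
q3 (heat water 0.0→87.4 °C): 250.5 × 4.14 × 87.4 = 90640 J
Total: 14589 + 83166 + 90640 = 188395 J = 188 kJ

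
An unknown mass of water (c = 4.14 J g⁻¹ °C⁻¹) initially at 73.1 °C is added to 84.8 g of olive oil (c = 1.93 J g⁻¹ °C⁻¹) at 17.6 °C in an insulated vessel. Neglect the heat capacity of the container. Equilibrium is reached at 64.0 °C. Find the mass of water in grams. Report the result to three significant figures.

q_gained = (84.8 × 1.93) × (64.0 − 17.6) = 7594 J
q_lost = m × 4.14 × (73.1 − 64.0) = 37.674 m
m = 7594 / 37.674 = 202 g

m = 202 g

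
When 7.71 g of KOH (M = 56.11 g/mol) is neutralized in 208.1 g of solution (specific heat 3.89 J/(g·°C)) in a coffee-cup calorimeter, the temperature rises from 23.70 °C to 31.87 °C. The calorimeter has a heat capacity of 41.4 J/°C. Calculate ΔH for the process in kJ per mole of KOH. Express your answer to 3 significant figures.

ΔH = -50.6 kJ/mol

|ΔT| = |31.87 − 23.70| = 8.17 °C
|q_surr| = (208.1 × 3.89 + 41.4) × 8.17 = 850.909 × 8.17 = 6952 J
n(KOH) = 7.71 / 56.11 = 0.1374 mol
Temperature rose, so q_rxn = −|q_surr| = -6.952 kJ
ΔH = q_rxn / n = -50.60 kJ/mol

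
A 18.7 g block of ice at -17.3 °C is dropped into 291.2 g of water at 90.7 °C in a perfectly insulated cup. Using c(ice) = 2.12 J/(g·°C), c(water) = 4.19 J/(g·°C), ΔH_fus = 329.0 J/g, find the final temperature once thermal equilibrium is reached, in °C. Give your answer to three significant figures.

Heat to bring ice to 0 °C and melt it: q₁ = 18.7×2.12×17.3 + 18.7×329.0 = 6838.1 J
Heat the water can supply cooling to 0 °C: 291.2×4.19×90.7 = 110666 J > q₁, so all ice melts.
Energy balance: 291.2×4.19×(90.7 − T) = 6838.1 + 18.7×4.19×(T − 0)
1220.128(90.7 − T) = 6838.1 + 78.353 T
110666 − 6838.1 = 1298.481 T
T = 103827.9 / 1298.481 = 79.96 °C

T_f = 80.0 °C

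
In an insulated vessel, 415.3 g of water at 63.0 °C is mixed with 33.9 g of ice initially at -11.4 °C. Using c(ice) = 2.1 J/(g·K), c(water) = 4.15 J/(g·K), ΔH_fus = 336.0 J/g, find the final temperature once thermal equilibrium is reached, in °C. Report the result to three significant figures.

T_f = 51.7 °C

Heat to bring ice to 0 °C and melt it: q₁ = 33.9×2.1×11.4 + 33.9×336.0 = 12202 J
Heat the water can supply cooling to 0 °C: 415.3×4.15×63.0 = 108580 J > q₁, so all ice melts.
Energy balance: 415.3×4.15×(63.0 − T) = 12202 + 33.9×4.15×(T − 0)
1723.495(63.0 − T) = 12202 + 140.685 T
108580 − 12202 = 1864.180 T
T = 96378 / 1864.180 = 51.70 °C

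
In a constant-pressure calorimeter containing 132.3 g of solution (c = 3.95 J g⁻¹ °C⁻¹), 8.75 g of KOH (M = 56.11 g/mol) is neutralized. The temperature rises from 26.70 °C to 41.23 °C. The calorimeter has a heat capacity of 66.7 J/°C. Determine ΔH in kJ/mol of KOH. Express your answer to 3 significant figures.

|ΔT| = |41.23 − 26.70| = 14.53 °C
|q_surr| = (132.3 × 3.95 + 66.7) × 14.53 = 589.285 × 14.53 = 8562 J
n(KOH) = 8.75 / 56.11 = 0.1559 mol
Temperature rose, so q_rxn = −|q_surr| = -8.562 kJ
ΔH = q_rxn / n = -54.92 kJ/mol

ΔH = -54.9 kJ/mol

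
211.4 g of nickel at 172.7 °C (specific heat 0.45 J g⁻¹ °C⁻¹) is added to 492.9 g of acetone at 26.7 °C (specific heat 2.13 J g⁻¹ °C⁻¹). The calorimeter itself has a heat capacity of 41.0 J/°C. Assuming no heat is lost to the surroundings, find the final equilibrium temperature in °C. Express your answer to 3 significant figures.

T_f = 38.4 °C

Heat lost by nickel = heat gained by acetone + calorimeter.
(211.4)(0.45)(172.7 − T) = [(492.9)(2.13) + 41.0](T − 26.7)
95.13 (172.7 − T) = 1090.877 (T − 26.7)
16429 − 95.13 T = 1090.877 T − 29126
45555 = 1186.007 T
T = 38.41 °C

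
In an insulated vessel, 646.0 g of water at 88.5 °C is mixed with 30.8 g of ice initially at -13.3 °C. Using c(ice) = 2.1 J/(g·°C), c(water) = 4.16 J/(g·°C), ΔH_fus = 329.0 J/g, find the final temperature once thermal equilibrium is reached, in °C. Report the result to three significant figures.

Heat to bring ice to 0 °C and melt it: q₁ = 30.8×2.1×13.3 + 30.8×329.0 = 10993 J
Heat the water can supply cooling to 0 °C: 646.0×4.16×88.5 = 237831 J > q₁, so all ice melts.
Energy balance: 646.0×4.16×(88.5 − T) = 10993 + 30.8×4.16×(T − 0)
2687.36(88.5 − T) = 10993 + 128.128 T
237831 − 10993 = 2815.488 T
T = 226838 / 2815.488 = 80.57 °C

T_f = 80.6 °C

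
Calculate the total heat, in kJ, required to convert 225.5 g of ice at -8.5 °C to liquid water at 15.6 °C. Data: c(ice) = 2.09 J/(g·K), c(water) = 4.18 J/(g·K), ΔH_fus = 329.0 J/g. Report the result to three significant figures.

q1 (heat ice -8.5→0.0 °C): 225.5 × 2.09 × 8.5 = 4006 J
q2 (melt at 0 °C): 225.5 × 329.0 = 74190 J
q3 (heat water 0.0→15.6 °C): 225.5 × 4.18 × 15.6 = 14704 J
Total: 4006 + 74190 + 14704 = 92900 J = 92.9 kJ

q = 92.9 kJ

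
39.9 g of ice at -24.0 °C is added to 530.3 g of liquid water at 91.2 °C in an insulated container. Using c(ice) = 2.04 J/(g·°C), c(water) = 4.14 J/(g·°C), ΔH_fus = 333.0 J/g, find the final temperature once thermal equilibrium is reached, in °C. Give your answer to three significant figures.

Heat to bring ice to 0 °C and melt it: q₁ = 39.9×2.04×24.0 + 39.9×333.0 = 15240 J
Heat the water can supply cooling to 0 °C: 530.3×4.14×91.2 = 200224 J > q₁, so all ice melts.
Energy balance: 530.3×4.14×(91.2 − T) = 15240 + 39.9×4.14×(T − 0)
2195.442(91.2 − T) = 15240 + 165.186 T
200224 − 15240 = 2360.628 T
T = 184984 / 2360.628 = 78.36 °C

T_f = 78.4 °C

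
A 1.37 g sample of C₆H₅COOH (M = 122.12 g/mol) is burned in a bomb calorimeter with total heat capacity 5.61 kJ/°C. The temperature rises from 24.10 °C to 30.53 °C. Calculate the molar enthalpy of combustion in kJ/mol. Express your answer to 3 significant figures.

ΔH = -3220 kJ/mol

ΔT = 30.53 − 24.10 = 6.43 °C
q_cal = C_cal × ΔT = 5.61 × 6.43 = 36.0723 kJ
n = 1.37 / 122.12 = 0.01122 mol
q_rxn = −q_cal = -36.0723 kJ
ΔH = -36.0723 / 0.01122 = -3215 kJ/mol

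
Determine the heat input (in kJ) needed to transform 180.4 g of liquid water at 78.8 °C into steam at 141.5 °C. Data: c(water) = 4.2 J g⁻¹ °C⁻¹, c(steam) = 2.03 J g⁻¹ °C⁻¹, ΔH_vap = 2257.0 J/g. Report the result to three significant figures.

q = 438 kJ

q1 (heat water 78.8→100.0 °C): 180.4 × 4.2 × 21.2 = 16063 J
q2 (vaporize at 100 °C): 180.4 × 2257.0 = 407163 J
q3 (heat steam 100.0→141.5 °C): 180.4 × 2.03 × 41.5 = 15198 J
Total: 16063 + 407163 + 15198 = 438424 J = 438 kJ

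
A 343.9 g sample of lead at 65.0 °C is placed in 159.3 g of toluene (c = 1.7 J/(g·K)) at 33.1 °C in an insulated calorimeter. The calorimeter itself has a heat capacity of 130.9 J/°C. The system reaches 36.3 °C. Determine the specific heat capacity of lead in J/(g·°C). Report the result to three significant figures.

q_gained = (159.3 × 1.7 + 130.9) × (36.3 − 33.1) = 1285 J
q_lost = 343.9 × c × (65.0 − 36.3) = 9869.93 c
Set equal: c = 1285 / 9869.93 = 0.130 J/(g·°C)

c = 0.130 J/(g·°C)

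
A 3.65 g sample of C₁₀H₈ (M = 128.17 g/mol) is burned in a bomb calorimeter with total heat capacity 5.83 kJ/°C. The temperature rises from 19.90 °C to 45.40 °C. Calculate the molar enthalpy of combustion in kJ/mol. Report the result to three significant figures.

ΔT = 45.40 − 19.90 = 25.50 °C
q_cal = C_cal × ΔT = 5.83 × 25.50 = 148.665 kJ
n = 3.65 / 128.17 = 0.02848 mol
q_rxn = −q_cal = -148.665 kJ
ΔH = -148.665 / 0.02848 = -5220 kJ/mol

ΔH = -5220 kJ/mol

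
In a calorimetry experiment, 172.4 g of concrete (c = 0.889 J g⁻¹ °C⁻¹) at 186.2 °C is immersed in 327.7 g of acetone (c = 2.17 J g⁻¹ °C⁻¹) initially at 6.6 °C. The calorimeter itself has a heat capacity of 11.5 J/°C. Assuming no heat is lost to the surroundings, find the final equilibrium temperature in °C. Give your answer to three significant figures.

T_f = 38.0 °C

Heat lost by concrete = heat gained by acetone + calorimeter.
(172.4)(0.889)(186.2 − T) = [(327.7)(2.17) + 11.5](T − 6.6)
153.2636 (186.2 − T) = 722.609 (T − 6.6)
28538 − 153.2636 T = 722.609 T − 4769.2
33307.2 = 875.8726 T
T = 38.03 °C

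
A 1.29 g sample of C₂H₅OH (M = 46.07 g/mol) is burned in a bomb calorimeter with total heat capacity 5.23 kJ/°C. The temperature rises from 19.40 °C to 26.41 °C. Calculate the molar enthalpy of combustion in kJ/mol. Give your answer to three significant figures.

ΔT = 26.41 − 19.40 = 7.01 °C
q_cal = C_cal × ΔT = 5.23 × 7.01 = 36.6623 kJ
n = 1.29 / 46.07 = 0.02800 mol
q_rxn = −q_cal = -36.6623 kJ
ΔH = -36.6623 / 0.02800 = -1309 kJ/mol

ΔH = -1310 kJ/mol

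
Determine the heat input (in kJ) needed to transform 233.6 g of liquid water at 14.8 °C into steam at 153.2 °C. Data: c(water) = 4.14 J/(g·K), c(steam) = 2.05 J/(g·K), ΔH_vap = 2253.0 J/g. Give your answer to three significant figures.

q1 (heat water 14.8→100.0 °C): 233.6 × 4.14 × 85.2 = 82397 J
q2 (vaporize at 100 °C): 233.6 × 2253.0 = 526301 J
q3 (heat steam 100.0→153.2 °C): 233.6 × 2.05 × 53.2 = 25476 J
Total: 82397 + 526301 + 25476 = 634174 J = 634 kJ

q = 634 kJ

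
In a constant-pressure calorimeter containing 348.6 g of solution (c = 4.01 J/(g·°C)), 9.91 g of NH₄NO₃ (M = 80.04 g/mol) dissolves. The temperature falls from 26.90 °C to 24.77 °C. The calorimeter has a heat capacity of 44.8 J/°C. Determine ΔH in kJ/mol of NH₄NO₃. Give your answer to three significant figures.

|ΔT| = |24.77 − 26.90| = 2.13 °C
|q_surr| = (348.6 × 4.01 + 44.8) × 2.13 = 1442.686 × 2.13 = 3073 J
n(NH₄NO₃) = 9.91 / 80.04 = 0.1238 mol
Temperature fell, so q_rxn = +|q_surr| = 3.073 kJ
ΔH = q_rxn / n = 24.82 kJ/mol

ΔH = 24.8 kJ/mol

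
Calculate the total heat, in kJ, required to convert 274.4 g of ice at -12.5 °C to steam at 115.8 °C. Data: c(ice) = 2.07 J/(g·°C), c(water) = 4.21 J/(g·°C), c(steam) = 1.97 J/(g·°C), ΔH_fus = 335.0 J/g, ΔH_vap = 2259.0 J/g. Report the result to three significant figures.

q1 (heat ice -12.5→0.0 °C): 274.4 × 2.07 × 12.5 = 7100 J
q2 (melt at 0 °C): 274.4 × 335.0 = 91924 J
q3 (heat water 0.0→100.0 °C): 274.4 × 4.21 × 100.0 = 115522 J
q4 (vaporize at 100 °C): 274.4 × 2259.0 = 619870 J
q5 (heat steam 100.0→115.8 °C): 274.4 × 1.97 × 15.8 = 8541 J
Total: 7100 + 91924 + 115522 + 619870 + 8541 = 842957 J = 843 kJ

q = 843 kJ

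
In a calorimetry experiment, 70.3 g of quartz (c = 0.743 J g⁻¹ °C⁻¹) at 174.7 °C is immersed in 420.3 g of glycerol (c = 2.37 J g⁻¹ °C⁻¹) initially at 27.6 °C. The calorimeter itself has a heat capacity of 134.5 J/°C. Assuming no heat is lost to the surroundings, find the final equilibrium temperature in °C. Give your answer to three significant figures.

Heat lost by quartz = heat gained by glycerol + calorimeter.
(70.3)(0.743)(174.7 − T) = [(420.3)(2.37) + 134.5](T − 27.6)
52.2329 (174.7 − T) = 1130.611 (T − 27.6)
9125.1 − 52.2329 T = 1130.611 T − 31205
40330.1 = 1182.8439 T
T = 34.10 °C

T_f = 34.1 °C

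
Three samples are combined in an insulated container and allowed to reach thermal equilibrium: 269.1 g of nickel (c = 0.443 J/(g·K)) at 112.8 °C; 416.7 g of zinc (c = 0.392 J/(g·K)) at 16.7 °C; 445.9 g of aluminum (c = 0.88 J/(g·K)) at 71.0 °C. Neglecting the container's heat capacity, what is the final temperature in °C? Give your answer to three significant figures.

T_f = 65.2 °C

Σ mᵢcᵢ(T − Tᵢ) = 0  ⇒  T = Σ mᵢcᵢTᵢ / Σ mᵢcᵢ
Σ mᵢcᵢ = 269.1×0.443 + 416.7×0.392 + 445.9×0.88 = 674.9497
Σ mᵢcᵢTᵢ = 119.2113×112.8 + 163.3464×16.7 + 392.392×71.0 = 44035
T = 44035 / 674.9497 = 65.24 °C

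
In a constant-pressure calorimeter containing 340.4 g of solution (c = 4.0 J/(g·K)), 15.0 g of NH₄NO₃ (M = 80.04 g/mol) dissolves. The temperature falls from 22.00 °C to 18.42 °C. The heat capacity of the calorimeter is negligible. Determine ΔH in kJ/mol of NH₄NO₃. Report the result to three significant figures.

|ΔT| = |18.42 − 22.00| = 3.58 °C
|q_surr| = (340.4 × 4.0) × 3.58 = 1361.6 × 3.58 = 4875 J
n(NH₄NO₃) = 15.0 / 80.04 = 0.1874 mol
Temperature fell, so q_rxn = +|q_surr| = 4.875 kJ
ΔH = q_rxn / n = 26.01 kJ/mol

ΔH = 26.0 kJ/mol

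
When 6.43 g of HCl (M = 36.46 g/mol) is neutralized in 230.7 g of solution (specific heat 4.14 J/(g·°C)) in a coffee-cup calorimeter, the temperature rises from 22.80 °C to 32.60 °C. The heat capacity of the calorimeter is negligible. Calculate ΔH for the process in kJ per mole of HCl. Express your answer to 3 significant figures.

|ΔT| = |32.60 − 22.80| = 9.80 °C
|q_surr| = (230.7 × 4.14) × 9.80 = 955.098 × 9.80 = 9360 J
n(HCl) = 6.43 / 36.46 = 0.1764 mol
Temperature rose, so q_rxn = −|q_surr| = -9.360 kJ
ΔH = q_rxn / n = -53.06 kJ/mol

ΔH = -53.1 kJ/mol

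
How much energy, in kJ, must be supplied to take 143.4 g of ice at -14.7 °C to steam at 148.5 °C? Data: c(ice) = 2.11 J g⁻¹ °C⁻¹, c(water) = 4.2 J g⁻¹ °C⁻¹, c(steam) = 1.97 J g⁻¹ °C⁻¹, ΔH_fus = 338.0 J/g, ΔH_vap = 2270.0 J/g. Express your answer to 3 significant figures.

q1 (heat ice -14.7→0.0 °C): 143.4 × 2.11 × 14.7 = 4448 J
q2 (melt at 0 °C): 143.4 × 338.0 = 48469 J
q3 (heat water 0.0→100.0 °C): 143.4 × 4.2 × 100.0 = 60228 J
q4 (vaporize at 100 °C): 143.4 × 2270.0 = 325518 J
q5 (heat steam 100.0→148.5 °C): 143.4 × 1.97 × 48.5 = 13701 J
Total: 4448 + 48469 + 60228 + 325518 + 13701 = 452364 J = 452 kJ

q = 452 kJ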